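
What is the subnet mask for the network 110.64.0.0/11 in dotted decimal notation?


/11 means 11 network bits, 21 host bits
Binary: 11111111111000000000000000000000
Mask: 255.224.0.0


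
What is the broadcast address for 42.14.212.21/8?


Network: 42.0.0.0/8
Host bits = 24
Set all host bits to 1:
Broadcast: 42.255.255.255


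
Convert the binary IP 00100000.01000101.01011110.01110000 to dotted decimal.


00100000 = 32
01000101 = 69
01011110 = 94
01110000 = 112
IP: 32.69.94.112


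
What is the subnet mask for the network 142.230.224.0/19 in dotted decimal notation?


/19 means 19 network bits, 13 host bits
Binary: 11111111111111111110000000000000
Mask: 255.255.224.0


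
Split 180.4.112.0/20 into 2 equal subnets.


New prefix = 20 + 1 = 21
Each subnet has 2048 addresses
  180.4.112.0/21
  180.4.120.0/21
Subnets: 180.4.112.0/21, 180.4.120.0/21


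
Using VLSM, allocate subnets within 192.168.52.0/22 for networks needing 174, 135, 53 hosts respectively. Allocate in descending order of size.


174 hosts -> /24 (254 usable): 192.168.52.0/24
135 hosts -> /24 (254 usable): 192.168.53.0/24
53 hosts -> /26 (62 usable): 192.168.54.0/26
Allocation: 192.168.52.0/24 (174 hosts, 254 usable); 192.168.53.0/24 (135 hosts, 254 usable); 192.168.54.0/26 (53 hosts, 62 usable)


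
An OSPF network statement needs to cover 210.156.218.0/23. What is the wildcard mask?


Subnet mask: 255.255.254.0
Wildcard = 255.255.255.255 - subnet mask
255 - 255 = 0
255 - 255 = 0
255 - 254 = 1
255 - 0 = 255
Wildcard: 0.0.1.255


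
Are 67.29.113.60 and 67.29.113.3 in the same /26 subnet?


Mask: 255.255.255.192
67.29.113.60 AND mask = 67.29.113.0
67.29.113.3 AND mask = 67.29.113.0
Yes, same subnet (67.29.113.0)


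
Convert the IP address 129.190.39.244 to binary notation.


129 = 10000001
190 = 10111110
39 = 00100111
244 = 11110100
Binary: 10000001.10111110.00100111.11110100


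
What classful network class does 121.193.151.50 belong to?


First octet: 121
Binary: 01111001
0xxxxxxx -> Class A (1-126)
Class A, default mask 255.0.0.0 (/8)


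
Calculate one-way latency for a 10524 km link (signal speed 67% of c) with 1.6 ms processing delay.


Speed = 0.67 * 3e5 km/s = 201000 km/s
Propagation delay = 10524 / 201000 = 0.0524 s = 52.3582 ms
Processing delay = 1.6 ms
Total one-way latency = 53.9582 ms


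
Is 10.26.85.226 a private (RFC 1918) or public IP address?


RFC 1918 private ranges:
  10.0.0.0/8 (10.0.0.0 - 10.255.255.255)
  172.16.0.0/12 (172.16.0.0 - 172.31.255.255)
  192.168.0.0/16 (192.168.0.0 - 192.168.255.255)
Private (in 10.0.0.0/8)


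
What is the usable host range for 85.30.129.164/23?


Network: 85.30.128.0
Broadcast: 85.30.129.255
First usable = network + 1
Last usable = broadcast - 1
Range: 85.30.128.1 to 85.30.129.254


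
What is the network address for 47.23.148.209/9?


IP:   00101111.00010111.10010100.11010001
Mask: 11111111.10000000.00000000.00000000
AND operation:
Net:  00101111.00000000.00000000.00000000
Network: 47.0.0.0/9


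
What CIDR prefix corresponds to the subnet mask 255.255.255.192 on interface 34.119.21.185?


Binary: 11111111.11111111.11111111.11000000
Count leading 1s
Prefix: /26


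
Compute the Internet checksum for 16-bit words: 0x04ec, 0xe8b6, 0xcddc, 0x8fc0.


Sum all words (with carry folding):
+ 0x04ec = 0x04ec
+ 0xe8b6 = 0xeda2
+ 0xcddc = 0xbb7f
+ 0x8fc0 = 0x4b40
One's complement: ~0x4b40
Checksum = 0xb4bf


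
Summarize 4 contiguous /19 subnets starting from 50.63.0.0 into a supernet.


Original prefix: /19
Number of subnets: 4 = 2^2
New prefix = 19 - 2 = 17
Supernet: 50.63.0.0/17


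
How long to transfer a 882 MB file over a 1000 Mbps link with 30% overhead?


Effective throughput = 1000 * (1 - 30/100) = 700 Mbps
File size in Mb = 882 * 8 = 7056 Mb
Time = 7056 / 700
Time = 10.08 seconds


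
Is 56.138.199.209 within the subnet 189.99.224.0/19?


Subnet network: 189.99.224.0
Test IP AND mask: 56.138.192.0
No, 56.138.199.209 is not in 189.99.224.0/19


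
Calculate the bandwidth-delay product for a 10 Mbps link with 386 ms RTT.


BDP = bandwidth * RTT
= 10 Mbps * 386 ms
= 10 * 1e6 * 386 / 1000 bits
= 3860000 bits
= 482500 bytes
= 471.1914 KB
BDP = 3860000 bits (482500 bytes)


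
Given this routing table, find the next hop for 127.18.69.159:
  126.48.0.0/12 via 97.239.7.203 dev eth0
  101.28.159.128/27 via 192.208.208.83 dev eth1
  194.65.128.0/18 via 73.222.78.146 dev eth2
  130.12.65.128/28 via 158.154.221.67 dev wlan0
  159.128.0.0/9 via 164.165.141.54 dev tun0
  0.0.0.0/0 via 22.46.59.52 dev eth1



Longest prefix match for 127.18.69.159:
  /12 126.48.0.0: no
  /27 101.28.159.128: no
  /18 194.65.128.0: no
  /28 130.12.65.128: no
  /9 159.128.0.0: no
  /0 0.0.0.0: MATCH
Selected: next-hop 22.46.59.52 via eth1 (matched /0)


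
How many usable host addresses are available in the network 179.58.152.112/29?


Host bits = 32 - 29 = 3
Total addresses = 2^3 = 8
Usable = total - 2 (network and broadcast)
Usable hosts: 6


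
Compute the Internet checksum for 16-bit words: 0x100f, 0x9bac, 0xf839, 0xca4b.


Sum all words (with carry folding):
+ 0x100f = 0x100f
+ 0x9bac = 0xabbb
+ 0xf839 = 0xa3f5
+ 0xca4b = 0x6e41
One's complement: ~0x6e41
Checksum = 0x91be


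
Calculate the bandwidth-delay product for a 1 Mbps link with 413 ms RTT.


BDP = bandwidth * RTT
= 1 Mbps * 413 ms
= 1 * 1e6 * 413 / 1000 bits
= 413000 bits
= 51625 bytes
= 50.415 KB
BDP = 413000 bits (51625 bytes)


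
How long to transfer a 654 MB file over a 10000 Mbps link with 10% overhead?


Effective throughput = 10000 * (1 - 10/100) = 9000 Mbps
File size in Mb = 654 * 8 = 5232 Mb
Time = 5232 / 9000
Time = 0.5813 seconds


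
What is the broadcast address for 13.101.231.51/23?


Network: 13.101.230.0/23
Host bits = 9
Set all host bits to 1:
Broadcast: 13.101.231.255


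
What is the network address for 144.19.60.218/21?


IP:   10010000.00010011.00111100.11011010
Mask: 11111111.11111111.11111000.00000000
AND operation:
Net:  10010000.00010011.00111000.00000000
Network: 144.19.56.0/21


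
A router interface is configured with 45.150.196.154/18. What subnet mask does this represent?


/18 means 18 network bits, 14 host bits
Binary: 11111111111111111100000000000000
Mask: 255.255.192.0


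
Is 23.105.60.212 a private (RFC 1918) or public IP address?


RFC 1918 private ranges:
  10.0.0.0/8 (10.0.0.0 - 10.255.255.255)
  172.16.0.0/12 (172.16.0.0 - 172.31.255.255)
  192.168.0.0/16 (192.168.0.0 - 192.168.255.255)
Public (not in any RFC 1918 range)


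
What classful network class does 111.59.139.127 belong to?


First octet: 111
Binary: 01101111
0xxxxxxx -> Class A (1-126)
Class A, default mask 255.0.0.0 (/8)


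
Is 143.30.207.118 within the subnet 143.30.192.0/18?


Subnet network: 143.30.192.0
Test IP AND mask: 143.30.192.0
Yes, 143.30.207.118 is in 143.30.192.0/18


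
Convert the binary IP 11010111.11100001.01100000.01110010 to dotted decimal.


11010111 = 215
11100001 = 225
01100000 = 96
01110010 = 114
IP: 215.225.96.114


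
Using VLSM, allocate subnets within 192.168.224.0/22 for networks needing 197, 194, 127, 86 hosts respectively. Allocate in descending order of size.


197 hosts -> /24 (254 usable): 192.168.224.0/24
194 hosts -> /24 (254 usable): 192.168.225.0/24
127 hosts -> /24 (254 usable): 192.168.226.0/24
86 hosts -> /25 (126 usable): 192.168.227.0/25
Allocation: 192.168.224.0/24 (197 hosts, 254 usable); 192.168.225.0/24 (194 hosts, 254 usable); 192.168.226.0/24 (127 hosts, 254 usable); 192.168.227.0/25 (86 hosts, 126 usable)


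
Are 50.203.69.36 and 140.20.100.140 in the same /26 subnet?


Mask: 255.255.255.192
50.203.69.36 AND mask = 50.203.69.0
140.20.100.140 AND mask = 140.20.100.128
No, different subnets (50.203.69.0 vs 140.20.100.128)


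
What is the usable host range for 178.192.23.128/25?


Network: 178.192.23.128
Broadcast: 178.192.23.255
First usable = network + 1
Last usable = broadcast - 1
Range: 178.192.23.129 to 178.192.23.254


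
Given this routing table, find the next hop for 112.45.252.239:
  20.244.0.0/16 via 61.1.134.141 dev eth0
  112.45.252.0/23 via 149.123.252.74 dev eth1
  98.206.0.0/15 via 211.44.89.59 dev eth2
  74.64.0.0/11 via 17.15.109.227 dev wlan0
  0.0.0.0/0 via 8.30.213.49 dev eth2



Longest prefix match for 112.45.252.239:
  /16 20.244.0.0: no
  /23 112.45.252.0: MATCH
  /15 98.206.0.0: no
  /11 74.64.0.0: no
  /0 0.0.0.0: MATCH
Selected: next-hop 149.123.252.74 via eth1 (matched /23)


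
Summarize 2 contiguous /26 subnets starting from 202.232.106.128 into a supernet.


Original prefix: /26
Number of subnets: 2 = 2^1
New prefix = 26 - 1 = 25
Supernet: 202.232.106.128/25


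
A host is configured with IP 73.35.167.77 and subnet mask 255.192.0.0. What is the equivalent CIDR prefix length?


Binary: 11111111.11000000.00000000.00000000
Count leading 1s
Prefix: /10


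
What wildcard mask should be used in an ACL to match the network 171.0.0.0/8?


Subnet mask: 255.0.0.0
Wildcard = 255.255.255.255 - subnet mask
255 - 255 = 0
255 - 0 = 255
255 - 0 = 255
255 - 0 = 255
Wildcard: 0.255.255.255


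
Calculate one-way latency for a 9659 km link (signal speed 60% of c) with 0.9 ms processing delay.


Speed = 0.6 * 3e5 km/s = 180000 km/s
Propagation delay = 9659 / 180000 = 0.0537 s = 53.6611 ms
Processing delay = 0.9 ms
Total one-way latency = 54.5611 ms


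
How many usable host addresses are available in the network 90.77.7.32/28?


Host bits = 32 - 28 = 4
Total addresses = 2^4 = 16
Usable = total - 2 (network and broadcast)
Usable hosts: 14


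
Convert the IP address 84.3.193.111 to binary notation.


84 = 01010100
3 = 00000011
193 = 11000001
111 = 01101111
Binary: 01010100.00000011.11000001.01101111


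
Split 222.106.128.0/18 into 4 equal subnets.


New prefix = 18 + 2 = 20
Each subnet has 4096 addresses
  222.106.128.0/20
  222.106.144.0/20
  222.106.160.0/20
  222.106.176.0/20
Subnets: 222.106.128.0/20, 222.106.144.0/20, 222.106.160.0/20, 222.106.176.0/20


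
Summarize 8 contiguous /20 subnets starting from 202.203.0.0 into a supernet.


Original prefix: /20
Number of subnets: 8 = 2^3
New prefix = 20 - 3 = 17
Supernet: 202.203.0.0/17


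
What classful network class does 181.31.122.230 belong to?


First octet: 181
Binary: 10110101
10xxxxxx -> Class B (128-191)
Class B, default mask 255.255.0.0 (/16)


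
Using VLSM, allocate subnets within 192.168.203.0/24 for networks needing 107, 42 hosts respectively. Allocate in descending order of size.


107 hosts -> /25 (126 usable): 192.168.203.0/25
42 hosts -> /26 (62 usable): 192.168.203.128/26
Allocation: 192.168.203.0/25 (107 hosts, 126 usable); 192.168.203.128/26 (42 hosts, 62 usable)


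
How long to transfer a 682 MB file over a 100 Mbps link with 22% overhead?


Effective throughput = 100 * (1 - 22/100) = 78 Mbps
File size in Mb = 682 * 8 = 5456 Mb
Time = 5456 / 78
Time = 69.9487 seconds


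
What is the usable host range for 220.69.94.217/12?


Network: 220.64.0.0
Broadcast: 220.79.255.255
First usable = network + 1
Last usable = broadcast - 1
Range: 220.64.0.1 to 220.79.255.254


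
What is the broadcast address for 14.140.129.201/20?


Network: 14.140.128.0/20
Host bits = 12
Set all host bits to 1:
Broadcast: 14.140.143.255


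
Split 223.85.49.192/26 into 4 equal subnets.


New prefix = 26 + 2 = 28
Each subnet has 16 addresses
  223.85.49.192/28
  223.85.49.208/28
  223.85.49.224/28
  223.85.49.240/28
Subnets: 223.85.49.192/28, 223.85.49.208/28, 223.85.49.224/28, 223.85.49.240/28


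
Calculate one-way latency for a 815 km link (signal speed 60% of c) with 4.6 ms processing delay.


Speed = 0.6 * 3e5 km/s = 180000 km/s
Propagation delay = 815 / 180000 = 0.0045 s = 4.5278 ms
Processing delay = 4.6 ms
Total one-way latency = 9.1278 ms


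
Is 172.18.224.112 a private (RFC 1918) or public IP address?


RFC 1918 private ranges:
  10.0.0.0/8 (10.0.0.0 - 10.255.255.255)
  172.16.0.0/12 (172.16.0.0 - 172.31.255.255)
  192.168.0.0/16 (192.168.0.0 - 192.168.255.255)
Private (in 172.16.0.0/12)


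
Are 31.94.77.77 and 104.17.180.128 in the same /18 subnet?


Mask: 255.255.192.0
31.94.77.77 AND mask = 31.94.64.0
104.17.180.128 AND mask = 104.17.128.0
No, different subnets (31.94.64.0 vs 104.17.128.0)


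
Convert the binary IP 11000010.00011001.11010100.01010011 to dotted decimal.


11000010 = 194
00011001 = 25
11010100 = 212
01010011 = 83
IP: 194.25.212.83


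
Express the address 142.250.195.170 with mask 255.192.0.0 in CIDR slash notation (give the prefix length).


Binary: 11111111.11000000.00000000.00000000
Count leading 1s
Prefix: /10


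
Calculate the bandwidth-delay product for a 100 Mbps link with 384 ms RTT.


BDP = bandwidth * RTT
= 100 Mbps * 384 ms
= 100 * 1e6 * 384 / 1000 bits
= 38400000 bits
= 4800000 bytes
= 4687.5 KB
BDP = 38400000 bits (4800000 bytes)


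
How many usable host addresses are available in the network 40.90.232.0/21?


Host bits = 32 - 21 = 11
Total addresses = 2^11 = 2048
Usable = total - 2 (network and broadcast)
Usable hosts: 2046


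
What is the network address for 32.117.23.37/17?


IP:   00100000.01110101.00010111.00100101
Mask: 11111111.11111111.10000000.00000000
AND operation:
Net:  00100000.01110101.00000000.00000000
Network: 32.117.0.0/17


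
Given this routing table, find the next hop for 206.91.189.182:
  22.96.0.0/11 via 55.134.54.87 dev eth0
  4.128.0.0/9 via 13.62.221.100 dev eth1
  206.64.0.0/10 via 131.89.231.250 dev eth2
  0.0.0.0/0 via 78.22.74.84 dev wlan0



Longest prefix match for 206.91.189.182:
  /11 22.96.0.0: no
  /9 4.128.0.0: no
  /10 206.64.0.0: MATCH
  /0 0.0.0.0: MATCH
Selected: next-hop 131.89.231.250 via eth2 (matched /10)


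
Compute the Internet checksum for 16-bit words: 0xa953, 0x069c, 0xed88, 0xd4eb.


Sum all words (with carry folding):
+ 0xa953 = 0xa953
+ 0x069c = 0xafef
+ 0xed88 = 0x9d78
+ 0xd4eb = 0x7264
One's complement: ~0x7264
Checksum = 0x8d9b


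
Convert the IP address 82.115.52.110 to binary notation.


82 = 01010010
115 = 01110011
52 = 00110100
110 = 01101110
Binary: 01010010.01110011.00110100.01101110


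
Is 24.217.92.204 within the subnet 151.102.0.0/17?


Subnet network: 151.102.0.0
Test IP AND mask: 24.217.0.0
No, 24.217.92.204 is not in 151.102.0.0/17


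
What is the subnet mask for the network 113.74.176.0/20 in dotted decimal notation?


/20 means 20 network bits, 12 host bits
Binary: 11111111111111111111000000000000
Mask: 255.255.240.0


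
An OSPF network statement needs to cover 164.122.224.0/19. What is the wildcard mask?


Subnet mask: 255.255.224.0
Wildcard = 255.255.255.255 - subnet mask
255 - 255 = 0
255 - 255 = 0
255 - 224 = 31
255 - 0 = 255
Wildcard: 0.0.31.255


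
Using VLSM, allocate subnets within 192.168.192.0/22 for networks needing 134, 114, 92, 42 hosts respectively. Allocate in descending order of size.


134 hosts -> /24 (254 usable): 192.168.192.0/24
114 hosts -> /25 (126 usable): 192.168.193.0/25
92 hosts -> /25 (126 usable): 192.168.193.128/25
42 hosts -> /26 (62 usable): 192.168.194.0/26
Allocation: 192.168.192.0/24 (134 hosts, 254 usable); 192.168.193.0/25 (114 hosts, 126 usable); 192.168.193.128/25 (92 hosts, 126 usable); 192.168.194.0/26 (42 hosts, 62 usable)


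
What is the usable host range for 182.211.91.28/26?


Network: 182.211.91.0
Broadcast: 182.211.91.63
First usable = network + 1
Last usable = broadcast - 1
Range: 182.211.91.1 to 182.211.91.62


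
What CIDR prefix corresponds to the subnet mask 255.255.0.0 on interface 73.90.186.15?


Binary: 11111111.11111111.00000000.00000000
Count leading 1s
Prefix: /16


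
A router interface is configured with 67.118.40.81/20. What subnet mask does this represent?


/20 means 20 network bits, 12 host bits
Binary: 11111111111111111111000000000000
Mask: 255.255.240.0


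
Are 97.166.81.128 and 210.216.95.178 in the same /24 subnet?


Mask: 255.255.255.0
97.166.81.128 AND mask = 97.166.81.0
210.216.95.178 AND mask = 210.216.95.0
No, different subnets (97.166.81.0 vs 210.216.95.0)


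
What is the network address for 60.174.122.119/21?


IP:   00111100.10101110.01111010.01110111
Mask: 11111111.11111111.11111000.00000000
AND operation:
Net:  00111100.10101110.01111000.00000000
Network: 60.174.120.0/21


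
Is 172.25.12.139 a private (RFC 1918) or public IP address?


RFC 1918 private ranges:
  10.0.0.0/8 (10.0.0.0 - 10.255.255.255)
  172.16.0.0/12 (172.16.0.0 - 172.31.255.255)
  192.168.0.0/16 (192.168.0.0 - 192.168.255.255)
Private (in 172.16.0.0/12)


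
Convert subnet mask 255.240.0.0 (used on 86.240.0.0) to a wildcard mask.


Subnet mask: 255.240.0.0
Wildcard = 255.255.255.255 - subnet mask
255 - 255 = 0
255 - 240 = 15
255 - 0 = 255
255 - 0 = 255
Wildcard: 0.15.255.255


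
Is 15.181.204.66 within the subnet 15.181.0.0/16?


Subnet network: 15.181.0.0
Test IP AND mask: 15.181.0.0
Yes, 15.181.204.66 is in 15.181.0.0/16


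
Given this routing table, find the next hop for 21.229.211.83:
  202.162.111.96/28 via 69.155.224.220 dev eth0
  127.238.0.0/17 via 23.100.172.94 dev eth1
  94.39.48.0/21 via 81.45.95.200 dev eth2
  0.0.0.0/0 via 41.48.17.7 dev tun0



Longest prefix match for 21.229.211.83:
  /28 202.162.111.96: no
  /17 127.238.0.0: no
  /21 94.39.48.0: no
  /0 0.0.0.0: MATCH
Selected: next-hop 41.48.17.7 via tun0 (matched /0)


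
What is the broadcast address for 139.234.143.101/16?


Network: 139.234.0.0/16
Host bits = 16
Set all host bits to 1:
Broadcast: 139.234.255.255


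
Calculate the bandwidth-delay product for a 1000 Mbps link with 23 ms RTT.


BDP = bandwidth * RTT
= 1000 Mbps * 23 ms
= 1000 * 1e6 * 23 / 1000 bits
= 23000000 bits
= 2875000 bytes
= 2807.6172 KB
BDP = 23000000 bits (2875000 bytes)


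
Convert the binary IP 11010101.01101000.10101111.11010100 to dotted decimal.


11010101 = 213
01101000 = 104
10101111 = 175
11010100 = 212
IP: 213.104.175.212


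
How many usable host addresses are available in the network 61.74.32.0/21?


Host bits = 32 - 21 = 11
Total addresses = 2^11 = 2048
Usable = total - 2 (network and broadcast)
Usable hosts: 2046


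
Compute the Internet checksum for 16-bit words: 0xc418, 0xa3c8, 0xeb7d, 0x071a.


Sum all words (with carry folding):
+ 0xc418 = 0xc418
+ 0xa3c8 = 0x67e1
+ 0xeb7d = 0x535f
+ 0x071a = 0x5a79
One's complement: ~0x5a79
Checksum = 0xa586


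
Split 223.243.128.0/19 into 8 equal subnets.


New prefix = 19 + 3 = 22
Each subnet has 1024 addresses
  223.243.128.0/22
  223.243.132.0/22
  223.243.136.0/22
  223.243.140.0/22
  223.243.144.0/22
  223.243.148.0/22
  223.243.152.0/22
  223.243.156.0/22
Subnets: 223.243.128.0/22, 223.243.132.0/22, 223.243.136.0/22, 223.243.140.0/22, 223.243.144.0/22, 223.243.148.0/22, 223.243.152.0/22, 223.243.156.0/22


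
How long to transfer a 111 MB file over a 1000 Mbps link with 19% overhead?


Effective throughput = 1000 * (1 - 19/100) = 810 Mbps
File size in Mb = 111 * 8 = 888 Mb
Time = 888 / 810
Time = 1.0963 seconds


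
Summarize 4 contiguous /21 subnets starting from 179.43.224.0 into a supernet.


Original prefix: /21
Number of subnets: 4 = 2^2
New prefix = 21 - 2 = 19
Supernet: 179.43.224.0/19


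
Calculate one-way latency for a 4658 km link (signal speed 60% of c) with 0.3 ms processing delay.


Speed = 0.6 * 3e5 km/s = 180000 km/s
Propagation delay = 4658 / 180000 = 0.0259 s = 25.8778 ms
Processing delay = 0.3 ms
Total one-way latency = 26.1778 ms


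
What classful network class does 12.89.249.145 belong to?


First octet: 12
Binary: 00001100
0xxxxxxx -> Class A (1-126)
Class A, default mask 255.0.0.0 (/8)


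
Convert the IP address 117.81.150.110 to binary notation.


117 = 01110101
81 = 01010001
150 = 10010110
110 = 01101110
Binary: 01110101.01010001.10010110.01101110


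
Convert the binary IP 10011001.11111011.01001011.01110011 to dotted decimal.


10011001 = 153
11111011 = 251
01001011 = 75
01110011 = 115
IP: 153.251.75.115


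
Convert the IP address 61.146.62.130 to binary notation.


61 = 00111101
146 = 10010010
62 = 00111110
130 = 10000010
Binary: 00111101.10010010.00111110.10000010


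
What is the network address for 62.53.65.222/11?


IP:   00111110.00110101.01000001.11011110
Mask: 11111111.11100000.00000000.00000000
AND operation:
Net:  00111110.00100000.00000000.00000000
Network: 62.32.0.0/11


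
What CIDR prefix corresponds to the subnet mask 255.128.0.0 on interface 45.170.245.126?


Binary: 11111111.10000000.00000000.00000000
Count leading 1s
Prefix: /9


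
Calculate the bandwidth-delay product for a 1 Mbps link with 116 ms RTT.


BDP = bandwidth * RTT
= 1 Mbps * 116 ms
= 1 * 1e6 * 116 / 1000 bits
= 116000 bits
= 14500 bytes
= 14.1602 KB
BDP = 116000 bits (14500 bytes)


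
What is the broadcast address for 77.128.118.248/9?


Network: 77.128.0.0/9
Host bits = 23
Set all host bits to 1:
Broadcast: 77.255.255.255


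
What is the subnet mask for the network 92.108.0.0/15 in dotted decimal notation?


/15 means 15 network bits, 17 host bits
Binary: 11111111111111100000000000000000
Mask: 255.254.0.0


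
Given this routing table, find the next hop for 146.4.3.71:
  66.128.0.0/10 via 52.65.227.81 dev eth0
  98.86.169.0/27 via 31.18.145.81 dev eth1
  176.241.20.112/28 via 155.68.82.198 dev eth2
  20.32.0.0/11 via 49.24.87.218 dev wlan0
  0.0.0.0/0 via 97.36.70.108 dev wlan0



Longest prefix match for 146.4.3.71:
  /10 66.128.0.0: no
  /27 98.86.169.0: no
  /28 176.241.20.112: no
  /11 20.32.0.0: no
  /0 0.0.0.0: MATCH
Selected: next-hop 97.36.70.108 via wlan0 (matched /0)


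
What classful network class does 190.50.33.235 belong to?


First octet: 190
Binary: 10111110
10xxxxxx -> Class B (128-191)
Class B, default mask 255.255.0.0 (/16)


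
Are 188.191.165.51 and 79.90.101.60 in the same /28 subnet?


Mask: 255.255.255.240
188.191.165.51 AND mask = 188.191.165.48
79.90.101.60 AND mask = 79.90.101.48
No, different subnets (188.191.165.48 vs 79.90.101.48)


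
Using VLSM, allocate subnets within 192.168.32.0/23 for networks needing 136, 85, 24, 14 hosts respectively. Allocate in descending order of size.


136 hosts -> /24 (254 usable): 192.168.32.0/24
85 hosts -> /25 (126 usable): 192.168.33.0/25
24 hosts -> /27 (30 usable): 192.168.33.128/27
14 hosts -> /28 (14 usable): 192.168.33.160/28
Allocation: 192.168.32.0/24 (136 hosts, 254 usable); 192.168.33.0/25 (85 hosts, 126 usable); 192.168.33.128/27 (24 hosts, 30 usable); 192.168.33.160/28 (14 hosts, 14 usable)


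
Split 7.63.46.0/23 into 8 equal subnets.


New prefix = 23 + 3 = 26
Each subnet has 64 addresses
  7.63.46.0/26
  7.63.46.64/26
  7.63.46.128/26
  7.63.46.192/26
  7.63.47.0/26
  7.63.47.64/26
  7.63.47.128/26
  7.63.47.192/26
Subnets: 7.63.46.0/26, 7.63.46.64/26, 7.63.46.128/26, 7.63.46.192/26, 7.63.47.0/26, 7.63.47.64/26, 7.63.47.128/26, 7.63.47.192/26


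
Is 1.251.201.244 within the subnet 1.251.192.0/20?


Subnet network: 1.251.192.0
Test IP AND mask: 1.251.192.0
Yes, 1.251.201.244 is in 1.251.192.0/20


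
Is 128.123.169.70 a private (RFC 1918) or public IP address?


RFC 1918 private ranges:
  10.0.0.0/8 (10.0.0.0 - 10.255.255.255)
  172.16.0.0/12 (172.16.0.0 - 172.31.255.255)
  192.168.0.0/16 (192.168.0.0 - 192.168.255.255)
Public (not in any RFC 1918 range)


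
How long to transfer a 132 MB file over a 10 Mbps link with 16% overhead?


Effective throughput = 10 * (1 - 16/100) = 8.4 Mbps
File size in Mb = 132 * 8 = 1056 Mb
Time = 1056 / 8.4
Time = 125.7143 seconds


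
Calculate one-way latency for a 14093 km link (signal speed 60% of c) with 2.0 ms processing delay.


Speed = 0.6 * 3e5 km/s = 180000 km/s
Propagation delay = 14093 / 180000 = 0.0783 s = 78.2944 ms
Processing delay = 2.0 ms
Total one-way latency = 80.2944 ms


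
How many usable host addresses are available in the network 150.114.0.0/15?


Host bits = 32 - 15 = 17
Total addresses = 2^17 = 131072
Usable = total - 2 (network and broadcast)
Usable hosts: 131070


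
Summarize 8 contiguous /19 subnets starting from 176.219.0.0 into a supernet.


Original prefix: /19
Number of subnets: 8 = 2^3
New prefix = 19 - 3 = 16
Supernet: 176.219.0.0/16


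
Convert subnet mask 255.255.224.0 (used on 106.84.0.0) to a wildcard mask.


Subnet mask: 255.255.224.0
Wildcard = 255.255.255.255 - subnet mask
255 - 255 = 0
255 - 255 = 0
255 - 224 = 31
255 - 0 = 255
Wildcard: 0.0.31.255


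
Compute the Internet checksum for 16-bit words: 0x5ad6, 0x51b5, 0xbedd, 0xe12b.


Sum all words (with carry folding):
+ 0x5ad6 = 0x5ad6
+ 0x51b5 = 0xac8b
+ 0xbedd = 0x6b69
+ 0xe12b = 0x4c95
One's complement: ~0x4c95
Checksum = 0xb36a


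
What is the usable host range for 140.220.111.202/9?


Network: 140.128.0.0
Broadcast: 140.255.255.255
First usable = network + 1
Last usable = broadcast - 1
Range: 140.128.0.1 to 140.255.255.254


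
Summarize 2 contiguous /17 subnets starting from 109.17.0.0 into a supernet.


Original prefix: /17
Number of subnets: 2 = 2^1
New prefix = 17 - 1 = 16
Supernet: 109.17.0.0/16


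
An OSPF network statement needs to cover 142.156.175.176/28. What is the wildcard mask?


Subnet mask: 255.255.255.240
Wildcard = 255.255.255.255 - subnet mask
255 - 255 = 0
255 - 255 = 0
255 - 255 = 0
255 - 240 = 15
Wildcard: 0.0.0.15


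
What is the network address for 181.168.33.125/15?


IP:   10110101.10101000.00100001.01111101
Mask: 11111111.11111110.00000000.00000000
AND operation:
Net:  10110101.10101000.00000000.00000000
Network: 181.168.0.0/15


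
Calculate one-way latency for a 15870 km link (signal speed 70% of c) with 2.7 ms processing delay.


Speed = 0.7 * 3e5 km/s = 210000 km/s
Propagation delay = 15870 / 210000 = 0.0756 s = 75.5714 ms
Processing delay = 2.7 ms
Total one-way latency = 78.2714 ms


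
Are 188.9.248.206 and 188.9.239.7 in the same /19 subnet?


Mask: 255.255.224.0
188.9.248.206 AND mask = 188.9.224.0
188.9.239.7 AND mask = 188.9.224.0
Yes, same subnet (188.9.224.0)


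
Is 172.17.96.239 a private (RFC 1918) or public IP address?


RFC 1918 private ranges:
  10.0.0.0/8 (10.0.0.0 - 10.255.255.255)
  172.16.0.0/12 (172.16.0.0 - 172.31.255.255)
  192.168.0.0/16 (192.168.0.0 - 192.168.255.255)
Private (in 172.16.0.0/12)


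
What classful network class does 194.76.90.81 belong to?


First octet: 194
Binary: 11000010
110xxxxx -> Class C (192-223)
Class C, default mask 255.255.255.0 (/24)


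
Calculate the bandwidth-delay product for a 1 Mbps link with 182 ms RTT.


BDP = bandwidth * RTT
= 1 Mbps * 182 ms
= 1 * 1e6 * 182 / 1000 bits
= 182000 bits
= 22750 bytes
= 22.2168 KB
BDP = 182000 bits (22750 bytes)


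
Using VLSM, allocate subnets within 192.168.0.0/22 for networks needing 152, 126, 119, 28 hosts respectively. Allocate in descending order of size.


152 hosts -> /24 (254 usable): 192.168.0.0/24
126 hosts -> /25 (126 usable): 192.168.1.0/25
119 hosts -> /25 (126 usable): 192.168.1.128/25
28 hosts -> /27 (30 usable): 192.168.2.0/27
Allocation: 192.168.0.0/24 (152 hosts, 254 usable); 192.168.1.0/25 (126 hosts, 126 usable); 192.168.1.128/25 (119 hosts, 126 usable); 192.168.2.0/27 (28 hosts, 30 usable)


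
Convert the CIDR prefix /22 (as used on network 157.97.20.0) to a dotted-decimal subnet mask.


/22 means 22 network bits, 10 host bits
Binary: 11111111111111111111110000000000
Mask: 255.255.252.0


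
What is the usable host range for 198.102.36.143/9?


Network: 198.0.0.0
Broadcast: 198.127.255.255
First usable = network + 1
Last usable = broadcast - 1
Range: 198.0.0.1 to 198.127.255.254


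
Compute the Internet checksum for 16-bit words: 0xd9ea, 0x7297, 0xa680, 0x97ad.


Sum all words (with carry folding):
+ 0xd9ea = 0xd9ea
+ 0x7297 = 0x4c82
+ 0xa680 = 0xf302
+ 0x97ad = 0x8ab0
One's complement: ~0x8ab0
Checksum = 0x754f


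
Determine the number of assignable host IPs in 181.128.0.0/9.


Host bits = 32 - 9 = 23
Total addresses = 2^23 = 8388608
Usable = total - 2 (network and broadcast)
Usable hosts: 8388606


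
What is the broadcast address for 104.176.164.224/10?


Network: 104.128.0.0/10
Host bits = 22
Set all host bits to 1:
Broadcast: 104.191.255.255


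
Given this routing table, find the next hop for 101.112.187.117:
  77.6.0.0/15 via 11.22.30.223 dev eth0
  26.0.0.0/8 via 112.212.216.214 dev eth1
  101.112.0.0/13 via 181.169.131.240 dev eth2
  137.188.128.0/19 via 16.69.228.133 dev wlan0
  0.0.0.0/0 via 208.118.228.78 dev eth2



Longest prefix match for 101.112.187.117:
  /15 77.6.0.0: no
  /8 26.0.0.0: no
  /13 101.112.0.0: MATCH
  /19 137.188.128.0: no
  /0 0.0.0.0: MATCH
Selected: next-hop 181.169.131.240 via eth2 (matched /13)


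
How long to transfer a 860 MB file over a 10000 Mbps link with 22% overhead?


Effective throughput = 10000 * (1 - 22/100) = 7800 Mbps
File size in Mb = 860 * 8 = 6880 Mb
Time = 6880 / 7800
Time = 0.8821 seconds


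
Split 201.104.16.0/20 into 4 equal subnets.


New prefix = 20 + 2 = 22
Each subnet has 1024 addresses
  201.104.16.0/22
  201.104.20.0/22
  201.104.24.0/22
  201.104.28.0/22
Subnets: 201.104.16.0/22, 201.104.20.0/22, 201.104.24.0/22, 201.104.28.0/22


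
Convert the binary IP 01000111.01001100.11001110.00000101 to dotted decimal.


01000111 = 71
01001100 = 76
11001110 = 206
00000101 = 5
IP: 71.76.206.5


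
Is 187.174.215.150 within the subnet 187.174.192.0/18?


Subnet network: 187.174.192.0
Test IP AND mask: 187.174.192.0
Yes, 187.174.215.150 is in 187.174.192.0/18


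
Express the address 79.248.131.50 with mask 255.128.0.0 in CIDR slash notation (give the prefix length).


Binary: 11111111.10000000.00000000.00000000
Count leading 1s
Prefix: /9


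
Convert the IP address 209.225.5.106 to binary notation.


209 = 11010001
225 = 11100001
5 = 00000101
106 = 01101010
Binary: 11010001.11100001.00000101.01101010


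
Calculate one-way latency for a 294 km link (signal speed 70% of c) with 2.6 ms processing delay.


Speed = 0.7 * 3e5 km/s = 210000 km/s
Propagation delay = 294 / 210000 = 0.0014 s = 1.4 ms
Processing delay = 2.6 ms
Total one-way latency = 4 ms


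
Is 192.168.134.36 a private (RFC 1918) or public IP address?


RFC 1918 private ranges:
  10.0.0.0/8 (10.0.0.0 - 10.255.255.255)
  172.16.0.0/12 (172.16.0.0 - 172.31.255.255)
  192.168.0.0/16 (192.168.0.0 - 192.168.255.255)
Private (in 192.168.0.0/16)


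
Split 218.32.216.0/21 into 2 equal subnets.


New prefix = 21 + 1 = 22
Each subnet has 1024 addresses
  218.32.216.0/22
  218.32.220.0/22
Subnets: 218.32.216.0/22, 218.32.220.0/22


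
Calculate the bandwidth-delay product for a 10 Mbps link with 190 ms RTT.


BDP = bandwidth * RTT
= 10 Mbps * 190 ms
= 10 * 1e6 * 190 / 1000 bits
= 1900000 bits
= 237500 bytes
= 231.9336 KB
BDP = 1900000 bits (237500 bytes)


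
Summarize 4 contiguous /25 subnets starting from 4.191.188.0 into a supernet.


Original prefix: /25
Number of subnets: 4 = 2^2
New prefix = 25 - 2 = 23
Supernet: 4.191.188.0/23


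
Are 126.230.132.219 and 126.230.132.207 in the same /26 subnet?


Mask: 255.255.255.192
126.230.132.219 AND mask = 126.230.132.192
126.230.132.207 AND mask = 126.230.132.192
Yes, same subnet (126.230.132.192)


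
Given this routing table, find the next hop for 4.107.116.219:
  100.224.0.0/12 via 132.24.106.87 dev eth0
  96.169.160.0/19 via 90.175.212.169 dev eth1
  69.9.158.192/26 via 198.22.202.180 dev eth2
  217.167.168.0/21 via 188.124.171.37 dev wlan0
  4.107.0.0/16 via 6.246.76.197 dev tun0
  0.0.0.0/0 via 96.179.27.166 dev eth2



Longest prefix match for 4.107.116.219:
  /12 100.224.0.0: no
  /19 96.169.160.0: no
  /26 69.9.158.192: no
  /21 217.167.168.0: no
  /16 4.107.0.0: MATCH
  /0 0.0.0.0: MATCH
Selected: next-hop 6.246.76.197 via tun0 (matched /16)


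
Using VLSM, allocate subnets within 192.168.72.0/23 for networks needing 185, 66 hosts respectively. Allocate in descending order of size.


185 hosts -> /24 (254 usable): 192.168.72.0/24
66 hosts -> /25 (126 usable): 192.168.73.0/25
Allocation: 192.168.72.0/24 (185 hosts, 254 usable); 192.168.73.0/25 (66 hosts, 126 usable)


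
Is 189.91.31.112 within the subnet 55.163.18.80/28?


Subnet network: 55.163.18.80
Test IP AND mask: 189.91.31.112
No, 189.91.31.112 is not in 55.163.18.80/28


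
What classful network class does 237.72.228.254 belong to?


First octet: 237
Binary: 11101101
1110xxxx -> Class D (224-239)
Class D (multicast), default mask N/A


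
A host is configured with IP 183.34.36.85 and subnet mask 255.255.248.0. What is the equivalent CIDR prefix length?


Binary: 11111111.11111111.11111000.00000000
Count leading 1s
Prefix: /21


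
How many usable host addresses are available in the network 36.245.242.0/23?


Host bits = 32 - 23 = 9
Total addresses = 2^9 = 512
Usable = total - 2 (network and broadcast)
Usable hosts: 510


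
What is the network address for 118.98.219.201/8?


IP:   01110110.01100010.11011011.11001001
Mask: 11111111.00000000.00000000.00000000
AND operation:
Net:  01110110.00000000.00000000.00000000
Network: 118.0.0.0/8


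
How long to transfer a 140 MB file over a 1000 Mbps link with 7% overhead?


Effective throughput = 1000 * (1 - 7/100) = 930.0 Mbps
File size in Mb = 140 * 8 = 1120 Mb
Time = 1120 / 930.0
Time = 1.2043 seconds


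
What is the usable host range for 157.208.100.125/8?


Network: 157.0.0.0
Broadcast: 157.255.255.255
First usable = network + 1
Last usable = broadcast - 1
Range: 157.0.0.1 to 157.255.255.254


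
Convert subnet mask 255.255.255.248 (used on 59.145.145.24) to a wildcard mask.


Subnet mask: 255.255.255.248
Wildcard = 255.255.255.255 - subnet mask
255 - 255 = 0
255 - 255 = 0
255 - 255 = 0
255 - 248 = 7
Wildcard: 0.0.0.7


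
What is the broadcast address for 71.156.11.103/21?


Network: 71.156.8.0/21
Host bits = 11
Set all host bits to 1:
Broadcast: 71.156.15.255


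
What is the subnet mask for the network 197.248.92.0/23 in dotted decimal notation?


/23 means 23 network bits, 9 host bits
Binary: 11111111111111111111111000000000
Mask: 255.255.254.0


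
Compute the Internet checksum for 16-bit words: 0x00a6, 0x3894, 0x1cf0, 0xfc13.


Sum all words (with carry folding):
+ 0x00a6 = 0x00a6
+ 0x3894 = 0x393a
+ 0x1cf0 = 0x562a
+ 0xfc13 = 0x523e
One's complement: ~0x523e
Checksum = 0xadc1


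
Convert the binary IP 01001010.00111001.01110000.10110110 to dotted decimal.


01001010 = 74
00111001 = 57
01110000 = 112
10110110 = 182
IP: 74.57.112.182


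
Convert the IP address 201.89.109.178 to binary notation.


201 = 11001001
89 = 01011001
109 = 01101101
178 = 10110010
Binary: 11001001.01011001.01101101.10110010


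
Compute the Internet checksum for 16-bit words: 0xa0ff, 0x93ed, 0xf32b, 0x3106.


Sum all words (with carry folding):
+ 0xa0ff = 0xa0ff
+ 0x93ed = 0x34ed
+ 0xf32b = 0x2819
+ 0x3106 = 0x591f
One's complement: ~0x591f
Checksum = 0xa6e0


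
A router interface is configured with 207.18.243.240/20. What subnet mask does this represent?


/20 means 20 network bits, 12 host bits
Binary: 11111111111111111111000000000000
Mask: 255.255.240.0


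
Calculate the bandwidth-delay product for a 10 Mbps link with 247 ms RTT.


BDP = bandwidth * RTT
= 10 Mbps * 247 ms
= 10 * 1e6 * 247 / 1000 bits
= 2470000 bits
= 308750 bytes
= 301.5137 KB
BDP = 2470000 bits (308750 bytes)


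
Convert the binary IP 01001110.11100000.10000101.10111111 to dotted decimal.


01001110 = 78
11100000 = 224
10000101 = 133
10111111 = 191
IP: 78.224.133.191


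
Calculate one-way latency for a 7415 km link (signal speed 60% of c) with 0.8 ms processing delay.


Speed = 0.6 * 3e5 km/s = 180000 km/s
Propagation delay = 7415 / 180000 = 0.0412 s = 41.1944 ms
Processing delay = 0.8 ms
Total one-way latency = 41.9944 ms


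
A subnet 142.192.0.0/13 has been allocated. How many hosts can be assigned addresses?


Host bits = 32 - 13 = 19
Total addresses = 2^19 = 524288
Usable = total - 2 (network and broadcast)
Usable hosts: 524286


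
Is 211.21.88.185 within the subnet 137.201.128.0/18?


Subnet network: 137.201.128.0
Test IP AND mask: 211.21.64.0
No, 211.21.88.185 is not in 137.201.128.0/18


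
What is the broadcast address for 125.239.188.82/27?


Network: 125.239.188.64/27
Host bits = 5
Set all host bits to 1:
Broadcast: 125.239.188.95


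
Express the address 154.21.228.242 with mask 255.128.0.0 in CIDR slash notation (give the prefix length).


Binary: 11111111.10000000.00000000.00000000
Count leading 1s
Prefix: /9


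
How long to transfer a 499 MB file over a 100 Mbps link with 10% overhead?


Effective throughput = 100 * (1 - 10/100) = 90 Mbps
File size in Mb = 499 * 8 = 3992 Mb
Time = 3992 / 90
Time = 44.3556 seconds


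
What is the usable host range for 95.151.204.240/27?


Network: 95.151.204.224
Broadcast: 95.151.204.255
First usable = network + 1
Last usable = broadcast - 1
Range: 95.151.204.225 to 95.151.204.254


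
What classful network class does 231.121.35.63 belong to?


First octet: 231
Binary: 11100111
1110xxxx -> Class D (224-239)
Class D (multicast), default mask N/A


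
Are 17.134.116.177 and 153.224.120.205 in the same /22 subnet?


Mask: 255.255.252.0
17.134.116.177 AND mask = 17.134.116.0
153.224.120.205 AND mask = 153.224.120.0
No, different subnets (17.134.116.0 vs 153.224.120.0)


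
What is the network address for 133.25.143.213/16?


IP:   10000101.00011001.10001111.11010101
Mask: 11111111.11111111.00000000.00000000
AND operation:
Net:  10000101.00011001.00000000.00000000
Network: 133.25.0.0/16


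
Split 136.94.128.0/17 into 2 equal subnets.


New prefix = 17 + 1 = 18
Each subnet has 16384 addresses
  136.94.128.0/18
  136.94.192.0/18
Subnets: 136.94.128.0/18, 136.94.192.0/18


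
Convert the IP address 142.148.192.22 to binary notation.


142 = 10001110
148 = 10010100
192 = 11000000
22 = 00010110
Binary: 10001110.10010100.11000000.00010110


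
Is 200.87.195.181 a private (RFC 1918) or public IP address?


RFC 1918 private ranges:
  10.0.0.0/8 (10.0.0.0 - 10.255.255.255)
  172.16.0.0/12 (172.16.0.0 - 172.31.255.255)
  192.168.0.0/16 (192.168.0.0 - 192.168.255.255)
Public (not in any RFC 1918 range)


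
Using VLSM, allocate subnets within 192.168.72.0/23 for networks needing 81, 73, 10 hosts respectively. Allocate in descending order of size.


81 hosts -> /25 (126 usable): 192.168.72.0/25
73 hosts -> /25 (126 usable): 192.168.72.128/25
10 hosts -> /28 (14 usable): 192.168.73.0/28
Allocation: 192.168.72.0/25 (81 hosts, 126 usable); 192.168.72.128/25 (73 hosts, 126 usable); 192.168.73.0/28 (10 hosts, 14 usable)


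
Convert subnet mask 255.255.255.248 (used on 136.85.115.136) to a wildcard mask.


Subnet mask: 255.255.255.248
Wildcard = 255.255.255.255 - subnet mask
255 - 255 = 0
255 - 255 = 0
255 - 255 = 0
255 - 248 = 7
Wildcard: 0.0.0.7


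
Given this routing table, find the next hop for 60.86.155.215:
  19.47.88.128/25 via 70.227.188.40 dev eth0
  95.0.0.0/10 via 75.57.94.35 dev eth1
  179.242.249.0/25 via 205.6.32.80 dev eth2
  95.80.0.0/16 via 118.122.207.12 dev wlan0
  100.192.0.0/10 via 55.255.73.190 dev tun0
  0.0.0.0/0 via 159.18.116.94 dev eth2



Longest prefix match for 60.86.155.215:
  /25 19.47.88.128: no
  /10 95.0.0.0: no
  /25 179.242.249.0: no
  /16 95.80.0.0: no
  /10 100.192.0.0: no
  /0 0.0.0.0: MATCH
Selected: next-hop 159.18.116.94 via eth2 (matched /0)


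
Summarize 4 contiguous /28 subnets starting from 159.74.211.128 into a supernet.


Original prefix: /28
Number of subnets: 4 = 2^2
New prefix = 28 - 2 = 26
Supernet: 159.74.211.128/26
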